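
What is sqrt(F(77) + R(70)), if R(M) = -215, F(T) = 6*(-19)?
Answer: I*sqrt(329) ≈ 18.138*I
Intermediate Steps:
F(T) = -114
sqrt(F(77) + R(70)) = sqrt(-114 - 215) = sqrt(-329) = I*sqrt(329)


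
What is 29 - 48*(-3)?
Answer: 173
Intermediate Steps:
29 - 48*(-3) = 29 - 16*(-9) = 29 + 144 = 173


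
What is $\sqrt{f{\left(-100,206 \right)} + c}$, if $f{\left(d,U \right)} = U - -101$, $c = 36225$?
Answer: $2 \sqrt{9133} \approx 191.13$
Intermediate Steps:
$f{\left(d,U \right)} = 101 + U$ ($f{\left(d,U \right)} = U + 101 = 101 + U$)
$\sqrt{f{\left(-100,206 \right)} + c} = \sqrt{\left(101 + 206\right) + 36225} = \sqrt{307 + 36225} = \sqrt{36532} = 2 \sqrt{9133}$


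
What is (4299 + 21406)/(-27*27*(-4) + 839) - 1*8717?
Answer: -6541326/751 ≈ -8710.2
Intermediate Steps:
(4299 + 21406)/(-27*27*(-4) + 839) - 1*8717 = 25705/(-729*(-4) + 839) - 8717 = 25705/(2916 + 839) - 8717 = 25705/3755 - 8717 = 25705*(1/3755) - 8717 = 5141/751 - 8717 = -6541326/751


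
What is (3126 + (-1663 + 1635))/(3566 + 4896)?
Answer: 1549/4231 ≈ 0.36611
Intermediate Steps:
(3126 + (-1663 + 1635))/(3566 + 4896) = (3126 - 28)/8462 = 3098*(1/8462) = 1549/4231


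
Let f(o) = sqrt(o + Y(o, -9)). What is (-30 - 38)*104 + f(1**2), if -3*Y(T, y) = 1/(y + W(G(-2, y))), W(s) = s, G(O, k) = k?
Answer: -7072 + sqrt(330)/18 ≈ -7071.0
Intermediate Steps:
Y(T, y) = -1/(6*y) (Y(T, y) = -1/(3*(y + y)) = -1/(2*y)/3 = -1/(6*y))
f(o) = sqrt(1/54 + o) (f(o) = sqrt(o - 1/6/(-9)) = sqrt(o - 1/6*(-1/9)) = sqrt(o + 1/54) = sqrt(1/54 + o))
(-30 - 38)*104 + f(1**2) = (-30 - 38)*104 + sqrt(6 + 324*1**2)/18 = -68*104 + sqrt(6 + 324*1)/18 = -7072 + sqrt(6 + 324)/18 = -7072 + sqrt(330)/18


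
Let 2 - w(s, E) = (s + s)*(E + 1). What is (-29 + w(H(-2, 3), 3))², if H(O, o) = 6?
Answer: 5625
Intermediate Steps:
w(s, E) = 2 - 2*s*(1 + E) (w(s, E) = 2 - (s + s)*(E + 1) = 2 - 2*s*(1 + E))
(-29 + w(H(-2, 3), 3))² = (-29 + (2 - 2*6 - 2*3*6))² = (-29 + (2 - 12 - 36))² = (-29 - 46)² = (-75)² = 5625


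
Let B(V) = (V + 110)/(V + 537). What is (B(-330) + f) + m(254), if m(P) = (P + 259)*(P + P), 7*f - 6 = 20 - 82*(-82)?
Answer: 379010906/1449 ≈ 2.6157e+5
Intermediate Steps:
f = 6750/7 (f = 6/7 + (20 - 82*(-82))/7 = 6/7 + (20 + 6724)/7 = 6/7 + (⅐)*6744 = 6/7 + 6744/7 = 6750/7 ≈ 964.29)
m(P) = 2*P*(259 + P) (m(P) = (259 + P)*(2*P) = 2*P*(259 + P))
B(V) = (110 + V)/(537 + V)
(B(-330) + f) + m(254) = ((110 - 330)/(537 - 330) + 6750/7) + 2*254*(259 + 254) = (-220/207 + 6750/7) + 2*254*513 = ((1/207)*(-220) + 6750/7) + 260604 = (-220/207 + 6750/7) + 260604 = 1395710/1449 + 260604 = 379010906/1449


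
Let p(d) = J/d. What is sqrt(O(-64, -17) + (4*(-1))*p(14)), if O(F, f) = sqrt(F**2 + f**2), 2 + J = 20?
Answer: sqrt(-252 + 49*sqrt(4385))/7 ≈ 7.8151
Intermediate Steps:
J = 18 (J = -2 + 20 = 18)
p(d) = 18/d
sqrt(O(-64, -17) + (4*(-1))*p(14)) = sqrt(sqrt((-64)**2 + (-17)**2) + (4*(-1))*(18/14)) = sqrt(sqrt(4096 + 289) - 72/14) = sqrt(sqrt(4385) - 4*9/7) = sqrt(sqrt(4385) - 36/7) = sqrt(-36/7 + sqrt(4385))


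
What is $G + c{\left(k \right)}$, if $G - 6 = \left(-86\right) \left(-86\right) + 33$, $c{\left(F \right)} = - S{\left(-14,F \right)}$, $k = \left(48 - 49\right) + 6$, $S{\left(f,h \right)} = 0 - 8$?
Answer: $7443$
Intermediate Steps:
$S{\left(f,h \right)} = -8$ ($S{\left(f,h \right)} = 0 - 8 = -8$)
$k = 5$ ($k = -1 + 6 = 5$)
$c{\left(F \right)} = 8$ ($c{\left(F \right)} = \left(-1\right) \left(-8\right) = 8$)
$G = 7435$ ($G = 6 + \left(\left(-86\right) \left(-86\right) + 33\right) = 6 + \left(7396 + 33\right) = 6 + 7429 = 7435$)
$G + c{\left(k \right)} = 7435 + 8 = 7443$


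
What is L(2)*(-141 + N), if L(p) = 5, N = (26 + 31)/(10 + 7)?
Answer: -11700/17 ≈ -688.24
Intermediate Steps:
N = 57/17 ≈ 3.3529
L(2)*(-141 + N) = 5*(-141 + 57/17) = 5*(-2340/17) = -11700/17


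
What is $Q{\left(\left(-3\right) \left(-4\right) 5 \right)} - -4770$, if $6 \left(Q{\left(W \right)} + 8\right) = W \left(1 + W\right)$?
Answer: $5372$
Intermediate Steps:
$Q{\left(W \right)} = -8 + \frac{W \left(1 + W\right)}{6}$
$Q{\left(\left(-3\right) \left(-4\right) 5 \right)} - -4770 = \left(-8 + \frac{\left(-3\right) \left(-4\right) 5}{6} + \frac{\left(\left(-3\right) \left(-4\right) 5\right)^{2}}{6}\right) - -4770 = \left(-8 + \frac{12 \cdot 5}{6} + \frac{\left(12 \cdot 5\right)^{2}}{6}\right) + 4770 = \left(-8 + \frac{1}{6} \cdot 60 + \frac{60^{2}}{6}\right) + 4770 = \left(-8 + 10 + \frac{1}{6} \cdot 3600\right) + 4770 = \left(-8 + 10 + 600\right) + 4770 = 602 + 4770 = 5372$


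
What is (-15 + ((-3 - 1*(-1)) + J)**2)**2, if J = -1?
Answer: 36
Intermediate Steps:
(-15 + ((-3 - 1*(-1)) + J)**2)**2 = (-15 + ((-3 - 1*(-1)) - 1)**2)**2 = (-15 + ((-3 + 1) - 1)**2)**2 = (-15 + (-2 - 1)**2)**2 = (-15 + (-3)**2)**2 = (-15 + 9)**2 = (-6)**2 = 36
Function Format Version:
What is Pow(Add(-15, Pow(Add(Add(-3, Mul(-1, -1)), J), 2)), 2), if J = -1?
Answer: 36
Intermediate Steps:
Pow(Add(-15, Pow(Add(Add(-3, Mul(-1, -1)), J), 2)), 2) = Pow(Add(-15, Pow(Add(Add(-3, Mul(-1, -1)), -1), 2)), 2) = Pow(Add(-15, Pow(Add(Add(-3, 1), -1), 2)), 2) = Pow(Add(-15, Pow(Add(-2, -1), 2)), 2) = Pow(Add(-15, Pow(-3, 2)), 2) = Pow(Add(-15, 9), 2) = Pow(-6, 2) = 36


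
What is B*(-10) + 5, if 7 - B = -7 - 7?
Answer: -205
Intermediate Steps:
B = 21 (B = 7 - (-7 - 7) = 7 - 1*(-14) = 7 + 14 = 21)
B*(-10) + 5 = 21*(-10) + 5 = -210 + 5 = -205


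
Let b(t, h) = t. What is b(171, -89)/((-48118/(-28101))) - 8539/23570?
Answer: 28212339467/283535315 ≈ 99.502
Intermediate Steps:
b(171, -89)/((-48118/(-28101))) - 8539/23570 = 171/((-48118/(-28101))) - 8539/23570 = 171/((-48118*(-1/28101))) - 8539*1/23570 = 171/(48118/28101) - 8539/23570 = 171*(28101/48118) - 8539/23570 = 4805271/48118 - 8539/23570 = 28212339467/283535315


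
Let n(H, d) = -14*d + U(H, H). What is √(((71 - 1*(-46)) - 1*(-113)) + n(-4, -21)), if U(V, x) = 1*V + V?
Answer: 2*√129 ≈ 22.716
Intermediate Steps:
U(V, x) = 2*V (U(V, x) = V + V = 2*V)
n(H, d) = -14*d + 2*H
√(((71 - 1*(-46)) - 1*(-113)) + n(-4, -21)) = √(((71 - 1*(-46)) - 1*(-113)) + (-14*(-21) + 2*(-4))) = √(((71 + 46) + 113) + (294 - 8)) = √((117 + 113) + 286) = √(230 + 286) = √516 = 2*√129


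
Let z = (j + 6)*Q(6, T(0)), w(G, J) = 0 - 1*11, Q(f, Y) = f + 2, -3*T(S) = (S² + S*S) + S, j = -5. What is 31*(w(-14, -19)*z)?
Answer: -2728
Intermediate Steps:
T(S) = -2*S²/3 - S/3 (T(S) = -((S² + S*S) + S)/3 = -((S² + S²) + S)/3 = -(2*S² + S)/3 = -(S + 2*S²)/3 = -2*S²/3 - S/3)
Q(f, Y) = 2 + f
w(G, J) = -11 (w(G, J) = 0 - 11 = -11)
z = 8 (z = (-5 + 6)*(2 + 6) = 1*8 = 8)
31*(w(-14, -19)*z) = 31*(-11*8) = 31*(-88) = -2728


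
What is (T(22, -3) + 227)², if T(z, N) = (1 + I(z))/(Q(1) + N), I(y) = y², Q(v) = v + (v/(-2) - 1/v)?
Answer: 383161/49 ≈ 7819.6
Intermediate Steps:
Q(v) = v/2 - 1/v (Q(v) = v + (v*(-½) - 1/v) = v + (-v/2 - 1/v) = v + (-1/v - v/2) = v/2 - 1/v)
T(z, N) = (1 + z²)/(-½ + N) (T(z, N) = (1 + z²)/(((½)*1 - 1/1) + N) = (1 + z²)/((½ - 1*1) + N) = (1 + z²)/((½ - 1) + N) = (1 + z²)/(-½ + N))
(T(22, -3) + 227)² = (2*(1 + 22²)/(-1 + 2*(-3)) + 227)² = (2*(1 + 484)/(-1 - 6) + 227)² = (2*485/(-7) + 227)² = (2*(-⅐)*485 + 227)² = (-970/7 + 227)² = (619/7)² = 383161/49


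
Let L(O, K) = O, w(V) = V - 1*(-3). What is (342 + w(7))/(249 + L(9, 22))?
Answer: 176/129 ≈ 1.3643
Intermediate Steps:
w(V) = 3 + V (w(V) = V + 3 = 3 + V)
(342 + w(7))/(249 + L(9, 22)) = (342 + (3 + 7))/(249 + 9) = (342 + 10)/258 = 352*(1/258) = 176/129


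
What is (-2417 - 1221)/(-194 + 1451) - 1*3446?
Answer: -4335260/1257 ≈ -3448.9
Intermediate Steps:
(-2417 - 1221)/(-194 + 1451) - 1*3446 = -3638/1257 - 3446 = -4335260/1257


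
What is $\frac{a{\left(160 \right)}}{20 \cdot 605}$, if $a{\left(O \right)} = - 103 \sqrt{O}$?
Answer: $- \frac{103 \sqrt{10}}{3025} \approx -0.10767$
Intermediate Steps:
$\frac{a{\left(160 \right)}}{20 \cdot 605} = \frac{\left(-103\right) \sqrt{160}}{20 \cdot 605} = \frac{\left(-103\right) 4 \sqrt{10}}{12100} = - 412 \sqrt{10} \cdot \frac{1}{12100} = - \frac{103 \sqrt{10}}{3025}$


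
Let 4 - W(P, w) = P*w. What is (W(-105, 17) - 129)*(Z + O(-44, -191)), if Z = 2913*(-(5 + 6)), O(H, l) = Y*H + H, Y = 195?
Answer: -67507220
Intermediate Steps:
W(P, w) = 4 - P*w
O(H, l) = 196*H (O(H, l) = 195*H + H = 196*H)
Z = -32043 (Z = 2913*(-1*11) = 2913*(-11) = -32043)
(W(-105, 17) - 129)*(Z + O(-44, -191)) = ((4 - 1*(-105)*17) - 129)*(-32043 + 196*(-44)) = ((4 + 1785) - 129)*(-32043 - 8624) = (1789 - 129)*(-40667) = 1660*(-40667) = -67507220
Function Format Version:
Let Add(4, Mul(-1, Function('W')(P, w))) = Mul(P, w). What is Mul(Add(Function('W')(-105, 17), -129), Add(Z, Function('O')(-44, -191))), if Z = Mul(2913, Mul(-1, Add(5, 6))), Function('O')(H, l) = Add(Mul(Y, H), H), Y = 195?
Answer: -67507220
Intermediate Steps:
Function('W')(P, w) = Add(4, Mul(-1, P, w)) (Function('W')(P, w) = Add(4, Mul(-1, Mul(P, w))) = Add(4, Mul(-1, P, w)))
Function('O')(H, l) = Mul(196, H) (Function('O')(H, l) = Add(Mul(195, H), H) = Mul(196, H))
Z = -32043 (Z = Mul(2913, Mul(-1, 11)) = Mul(2913, -11) = -32043)
Mul(Add(Function('W')(-105, 17), -129), Add(Z, Function('O')(-44, -191))) = Mul(Add(Add(4, Mul(-1, -105, 17)), -129), Add(-32043, Mul(196, -44))) = Mul(Add(Add(4, 1785), -129), Add(-32043, -8624)) = Mul(Add(1789, -129), -40667) = Mul(1660, -40667) = -67507220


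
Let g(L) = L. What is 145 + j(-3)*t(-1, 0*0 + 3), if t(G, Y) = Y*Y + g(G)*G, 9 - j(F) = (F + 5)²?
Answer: 195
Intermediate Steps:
j(F) = 9 - (5 + F)² (j(F) = 9 - (F + 5)² = 9 - (5 + F)²)
t(G, Y) = G² + Y² (t(G, Y) = Y*Y + G*G = Y² + G² = G² + Y²)
145 + j(-3)*t(-1, 0*0 + 3) = 145 + (9 - (5 - 3)²)*((-1)² + (0*0 + 3)²) = 145 + (9 - 1*2²)*(1 + (0 + 3)²) = 145 + (9 - 1*4)*(1 + 3²) = 145 + (9 - 4)*(1 + 9) = 145 + 5*10 = 145 + 50 = 195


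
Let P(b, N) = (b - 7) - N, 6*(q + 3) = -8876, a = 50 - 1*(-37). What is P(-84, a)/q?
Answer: 534/4447 ≈ 0.12008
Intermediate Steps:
a = 87 (a = 50 + 37 = 87)
q = -4447/3 (q = -3 + (1/6)*(-8876) = -3 - 4438/3 = -4447/3 ≈ -1482.3)
P(b, N) = -7 + b - N (P(b, N) = (-7 + b) - N = -7 + b - N)
P(-84, a)/q = (-7 - 84 - 1*87)/(-4447/3) = (-7 - 84 - 87)*(-3/4447) = -178*(-3/4447) = 534/4447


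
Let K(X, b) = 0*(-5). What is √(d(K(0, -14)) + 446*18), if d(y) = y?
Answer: 6*√223 ≈ 89.599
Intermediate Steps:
K(X, b) = 0
√(d(K(0, -14)) + 446*18) = √(0 + 446*18) = √(0 + 8028) = √8028 = 6*√223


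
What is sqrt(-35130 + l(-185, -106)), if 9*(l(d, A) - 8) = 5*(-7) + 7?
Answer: I*sqrt(316126)/3 ≈ 187.42*I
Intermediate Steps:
l(d, A) = 44/9 (l(d, A) = 8 + (5*(-7) + 7)/9 = 8 + (-35 + 7)/9 = 8 + (1/9)*(-28) = 8 - 28/9 = 44/9)
sqrt(-35130 + l(-185, -106)) = sqrt(-35130 + 44/9) = sqrt(-316126/9) = I*sqrt(316126)/3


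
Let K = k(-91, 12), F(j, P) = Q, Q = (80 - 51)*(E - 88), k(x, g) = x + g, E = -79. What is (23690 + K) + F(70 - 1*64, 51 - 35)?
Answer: 18768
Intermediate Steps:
k(x, g) = g + x
Q = -4843 (Q = (80 - 51)*(-79 - 88) = 29*(-167) = -4843)
F(j, P) = -4843
K = -79 (K = 12 - 91 = -79)
(23690 + K) + F(70 - 1*64, 51 - 35) = (23690 - 79) - 4843 = 23611 - 4843 = 18768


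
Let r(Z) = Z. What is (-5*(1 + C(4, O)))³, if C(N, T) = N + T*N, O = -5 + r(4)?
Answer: -125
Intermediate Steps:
O = -1 (O = -5 + 4 = -1)
C(N, T) = N + N*T
(-5*(1 + C(4, O)))³ = (-5*(1 + 4*(1 - 1)))³ = (-5*(1 + 4*0))³ = (-5*(1 + 0))³ = (-5*1)³ = (-5)³ = -125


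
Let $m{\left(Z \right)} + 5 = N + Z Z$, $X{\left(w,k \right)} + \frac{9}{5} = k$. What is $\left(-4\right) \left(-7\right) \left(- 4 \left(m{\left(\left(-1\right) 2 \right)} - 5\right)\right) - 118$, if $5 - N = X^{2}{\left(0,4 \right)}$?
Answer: $\frac{13402}{25} \approx 536.08$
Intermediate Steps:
$X{\left(w,k \right)} = - \frac{9}{5} + k$
$N = \frac{4}{25}$ ($N = 5 - \left(- \frac{9}{5} + 4\right)^{2} = 5 - \left(\frac{11}{5}\right)^{2} = 5 - \frac{121}{25} = \frac{4}{25} \approx 0.16$)
$m{\left(Z \right)} = - \frac{121}{25} + Z^{2}$ ($m{\left(Z \right)} = -5 + \left(\frac{4}{25} + Z Z\right) = -5 + \left(\frac{4}{25} + Z^{2}\right) = - \frac{121}{25} + Z^{2}$)
$\left(-4\right) \left(-7\right) \left(- 4 \left(m{\left(\left(-1\right) 2 \right)} - 5\right)\right) - 118 = \left(-4\right) \left(-7\right) \left(- 4 \left(\left(- \frac{121}{25} + \left(\left(-1\right) 2\right)^{2}\right) - 5\right)\right) - 118 = 28 \left(- 4 \left(\left(- \frac{121}{25} + \left(-2\right)^{2}\right) - 5\right)\right) - 118 = 28 \left(- 4 \left(\left(- \frac{121}{25} + 4\right) - 5\right)\right) - 118 = 28 \left(- 4 \left(- \frac{21}{25} - 5\right)\right) - 118 = 28 \left(\left(-4\right) \left(- \frac{146}{25}\right)\right) - 118 = 28 \cdot \frac{584}{25} - 118 = \frac{16352}{25} - 118 = \frac{13402}{25}$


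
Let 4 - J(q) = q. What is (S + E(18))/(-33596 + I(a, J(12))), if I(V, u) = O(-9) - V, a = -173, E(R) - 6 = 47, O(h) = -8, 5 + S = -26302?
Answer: 26254/33431 ≈ 0.78532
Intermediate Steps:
S = -26307 (S = -5 - 26302 = -26307)
E(R) = 53 (E(R) = 6 + 47 = 53)
J(q) = 4 - q
I(V, u) = -8 - V
(S + E(18))/(-33596 + I(a, J(12))) = (-26307 + 53)/(-33596 + (-8 - 1*(-173))) = -26254/(-33596 + (-8 + 173)) = -26254/(-33596 + 165) = -26254/(-33431) = -26254*(-1/33431) = 26254/33431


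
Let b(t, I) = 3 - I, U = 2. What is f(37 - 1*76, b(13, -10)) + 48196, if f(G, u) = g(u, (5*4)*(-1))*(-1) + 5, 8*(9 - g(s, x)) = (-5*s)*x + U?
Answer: 193419/4 ≈ 48355.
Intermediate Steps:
g(s, x) = 35/4 + 5*s*x/8 (g(s, x) = 9 - ((-5*s)*x + 2)/8 = 9 - (-5*s*x + 2)/8 = 9 - (2 - 5*s*x)/8 = 9 + (-1/4 + 5*s*x/8) = 35/4 + 5*s*x/8)
f(G, u) = -15/4 + 25*u/2 (f(G, u) = (35/4 + 5*u*((5*4)*(-1))/8)*(-1) + 5 = (35/4 + 5*u*(20*(-1))/8)*(-1) + 5 = (35/4 + (5/8)*u*(-20))*(-1) + 5 = (35/4 - 25*u/2)*(-1) + 5 = (-35/4 + 25*u/2) + 5 = -15/4 + 25*u/2)
f(37 - 1*76, b(13, -10)) + 48196 = (-15/4 + 25*(3 - 1*(-10))/2) + 48196 = (-15/4 + 25*(3 + 10)/2) + 48196 = (-15/4 + (25/2)*13) + 48196 = (-15/4 + 325/2) + 48196 = 635/4 + 48196 = 193419/4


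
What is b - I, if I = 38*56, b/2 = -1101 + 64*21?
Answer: -1642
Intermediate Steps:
b = 486 (b = 2*(-1101 + 64*21) = 2*(-1101 + 1344) = 2*243 = 486)
I = 2128
b - I = 486 - 1*2128 = 486 - 2128 = -1642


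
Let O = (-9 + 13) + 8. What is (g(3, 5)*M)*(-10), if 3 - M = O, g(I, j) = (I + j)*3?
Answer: 2160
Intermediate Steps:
g(I, j) = 3*I + 3*j
O = 12 (O = 4 + 8 = 12)
M = -9 (M = 3 - 1*12 = 3 - 12 = -9)
(g(3, 5)*M)*(-10) = ((3*3 + 3*5)*(-9))*(-10) = ((9 + 15)*(-9))*(-10) = (24*(-9))*(-10) = -216*(-10) = 2160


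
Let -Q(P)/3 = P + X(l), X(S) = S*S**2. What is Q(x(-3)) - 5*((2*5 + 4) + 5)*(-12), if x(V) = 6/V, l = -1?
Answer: 1149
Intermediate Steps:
X(S) = S**3
Q(P) = 3 - 3*P (Q(P) = -3*(P + (-1)**3) = -3*(P - 1) = -3*(-1 + P) = 3 - 3*P)
Q(x(-3)) - 5*((2*5 + 4) + 5)*(-12) = (3 - 18/(-3)) - 5*((2*5 + 4) + 5)*(-12) = (3 - 18*(-1)/3) - 5*((10 + 4) + 5)*(-12) = (3 - 3*(-2)) - 5*(14 + 5)*(-12) = (3 + 6) - 5*19*(-12) = 9 - 95*(-12) = 9 + 1140 = 1149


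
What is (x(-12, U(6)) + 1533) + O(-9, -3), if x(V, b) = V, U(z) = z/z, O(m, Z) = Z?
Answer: 1518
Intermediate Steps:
U(z) = 1
(x(-12, U(6)) + 1533) + O(-9, -3) = (-12 + 1533) - 3 = 1521 - 3 = 1518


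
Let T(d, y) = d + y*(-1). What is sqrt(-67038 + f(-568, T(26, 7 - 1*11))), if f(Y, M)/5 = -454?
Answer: 2*I*sqrt(17327) ≈ 263.26*I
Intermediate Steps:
T(d, y) = d - y
f(Y, M) = -2270 (f(Y, M) = 5*(-454) = -2270)
sqrt(-67038 + f(-568, T(26, 7 - 1*11))) = sqrt(-67038 - 2270) = sqrt(-69308) = 2*I*sqrt(17327)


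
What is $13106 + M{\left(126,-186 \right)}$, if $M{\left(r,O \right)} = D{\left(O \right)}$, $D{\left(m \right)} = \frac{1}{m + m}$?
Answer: $\frac{4875431}{372} \approx 13106.0$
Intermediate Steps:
$D{\left(m \right)} = \frac{1}{2 m}$
$M{\left(r,O \right)} = \frac{1}{2 O}$
$13106 + M{\left(126,-186 \right)} = 13106 + \frac{1}{2 \left(-186\right)} = 13106 + \frac{1}{2} \left(- \frac{1}{186}\right) = 13106 - \frac{1}{372} = \frac{4875431}{372}$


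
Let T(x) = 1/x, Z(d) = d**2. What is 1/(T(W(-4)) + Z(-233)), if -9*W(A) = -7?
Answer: 7/380032 ≈ 1.8419e-5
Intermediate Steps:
W(A) = 7/9 (W(A) = -1/9*(-7) = 7/9)
1/(T(W(-4)) + Z(-233)) = 1/(1/(7/9) + (-233)**2) = 1/(9/7 + 54289) = 1/(380032/7) = 7/380032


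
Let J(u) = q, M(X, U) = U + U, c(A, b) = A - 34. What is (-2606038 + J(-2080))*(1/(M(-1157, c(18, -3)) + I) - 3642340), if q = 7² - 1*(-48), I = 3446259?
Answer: 32710632568275854439/3446227 ≈ 9.4917e+12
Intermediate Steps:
c(A, b) = -34 + A
M(X, U) = 2*U
q = 97 (q = 49 + 48 = 97)
J(u) = 97
(-2606038 + J(-2080))*(1/(M(-1157, c(18, -3)) + I) - 3642340) = (-2606038 + 97)*(1/(2*(-34 + 18) + 3446259) - 3642340) = -2605941*(1/(2*(-16) + 3446259) - 3642340) = -2605941*(1/(-32 + 3446259) - 3642340) = -2605941*(1/3446227 - 3642340) = -2605941*(-12552330451179/3446227) = 32710632568275854439/3446227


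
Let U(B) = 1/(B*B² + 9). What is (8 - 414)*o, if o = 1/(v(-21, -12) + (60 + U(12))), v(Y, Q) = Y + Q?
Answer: -50373/3350 ≈ -15.037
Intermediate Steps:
U(B) = 1/(9 + B³) (U(B) = 1/(B³ + 9) = 1/(9 + B³))
v(Y, Q) = Q + Y
o = 1737/46900 (o = 1/((-12 - 21) + (60 + 1/(9 + 12³))) = 1/(-33 + (60 + 1/(9 + 1728))) = 1/(-33 + (60 + 1/1737)) = 1/(-33 + 104221/1737) = 1/(46900/1737) = 1737/46900 ≈ 0.037036)
(8 - 414)*o = (8 - 414)*(1737/46900) = -406*1737/46900 = -50373/3350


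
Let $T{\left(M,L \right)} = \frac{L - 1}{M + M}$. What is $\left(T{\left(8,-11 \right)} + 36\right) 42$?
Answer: $\frac{2961}{2} \approx 1480.5$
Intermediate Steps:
$T{\left(M,L \right)} = \frac{-1 + L}{2 M}$
$\left(T{\left(8,-11 \right)} + 36\right) 42 = \left(\frac{-1 - 11}{2 \cdot 8} + 36\right) 42 = \left(\frac{1}{2} \cdot \frac{1}{8} \left(-12\right) + 36\right) 42 = \left(- \frac{3}{4} + 36\right) 42 = \frac{141}{4} \cdot 42 = \frac{2961}{2}$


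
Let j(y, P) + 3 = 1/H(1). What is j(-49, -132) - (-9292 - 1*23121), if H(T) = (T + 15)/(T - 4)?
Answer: 518557/16 ≈ 32410.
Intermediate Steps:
H(T) = (15 + T)/(-4 + T)
j(y, P) = -51/16 (j(y, P) = -3 + 1/((15 + 1)/(-4 + 1)) = -3 + 1/(16/(-3)) = -3 + 1/(-⅓*16) = -3 + 1/(-16/3) = -3 - 3/16 = -51/16)
j(-49, -132) - (-9292 - 1*23121) = -51/16 - (-9292 - 1*23121) = -51/16 - (-9292 - 23121) = -51/16 - 1*(-32413) = -51/16 + 32413 = 518557/16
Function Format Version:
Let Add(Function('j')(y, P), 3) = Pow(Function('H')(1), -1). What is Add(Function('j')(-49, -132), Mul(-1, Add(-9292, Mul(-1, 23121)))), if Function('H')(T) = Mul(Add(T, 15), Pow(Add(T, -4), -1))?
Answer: Rational(518557, 16) ≈ 32410.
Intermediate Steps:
Function('H')(T) = Mul(Pow(Add(-4, T), -1), Add(15, T)) (Function('H')(T) = Mul(Add(15, T), Pow(Add(-4, T), -1)) = Mul(Pow(Add(-4, T), -1), Add(15, T)))
Function('j')(y, P) = Rational(-51, 16) (Function('j')(y, P) = Add(-3, Pow(Mul(Pow(Add(-4, 1), -1), Add(15, 1)), -1)) = Add(-3, Pow(Mul(Pow(-3, -1), 16), -1)) = Add(-3, Pow(Mul(Rational(-1, 3), 16), -1)) = Add(-3, Pow(Rational(-16, 3), -1)) = Add(-3, Rational(-3, 16)) = Rational(-51, 16))
Add(Function('j')(-49, -132), Mul(-1, Add(-9292, Mul(-1, 23121)))) = Add(Rational(-51, 16), Mul(-1, Add(-9292, Mul(-1, 23121)))) = Add(Rational(-51, 16), Mul(-1, Add(-9292, -23121))) = Add(Rational(-51, 16), Mul(-1, -32413)) = Add(Rational(-51, 16), 32413) = Rational(518557, 16)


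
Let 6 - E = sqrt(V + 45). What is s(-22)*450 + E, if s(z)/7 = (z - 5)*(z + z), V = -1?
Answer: 3742206 - 2*sqrt(11) ≈ 3.7422e+6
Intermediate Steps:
s(z) = 14*z*(-5 + z) (s(z) = 7*((z - 5)*(z + z)) = 7*((-5 + z)*(2*z)) = 7*(2*z*(-5 + z)) = 14*z*(-5 + z))
E = 6 - 2*sqrt(11) (E = 6 - sqrt(-1 + 45) = 6 - sqrt(44) = 6 - 2*sqrt(11) ≈ -0.63325)
s(-22)*450 + E = (14*(-22)*(-5 - 22))*450 + (6 - 2*sqrt(11)) = (14*(-22)*(-27))*450 + (6 - 2*sqrt(11)) = 8316*450 + (6 - 2*sqrt(11)) = 3742200 + (6 - 2*sqrt(11)) = 3742206 - 2*sqrt(11)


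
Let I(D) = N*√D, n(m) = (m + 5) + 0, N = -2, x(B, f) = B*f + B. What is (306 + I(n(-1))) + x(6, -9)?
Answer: 254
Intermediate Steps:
x(B, f) = B + B*f
n(m) = 5 + m (n(m) = (5 + m) + 0 = 5 + m)
I(D) = -2*√D
(306 + I(n(-1))) + x(6, -9) = (306 - 2*√(5 - 1)) + 6*(1 - 9) = (306 - 2*√4) + 6*(-8) = (306 - 2*2) - 48 = (306 - 4) - 48 = 302 - 48 = 254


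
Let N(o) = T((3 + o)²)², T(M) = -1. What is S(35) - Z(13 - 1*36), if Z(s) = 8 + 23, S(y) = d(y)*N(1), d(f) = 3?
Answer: -28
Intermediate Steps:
N(o) = 1 (N(o) = (-1)² = 1)
S(y) = 3 (S(y) = 3*1 = 3)
Z(s) = 31
S(35) - Z(13 - 1*36) = 3 - 1*31 = 3 - 31 = -28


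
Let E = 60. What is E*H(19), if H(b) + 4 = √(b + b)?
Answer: -240 + 60*√38 ≈ 129.86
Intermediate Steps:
H(b) = -4 + √2*√b (H(b) = -4 + √(b + b) = -4 + √(2*b) = -4 + √2*√b)
E*H(19) = 60*(-4 + √2*√19) = 60*(-4 + √38) = -240 + 60*√38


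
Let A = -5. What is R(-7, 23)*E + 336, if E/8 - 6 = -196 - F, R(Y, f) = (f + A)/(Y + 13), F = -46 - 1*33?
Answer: -2328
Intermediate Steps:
F = -79 (F = -46 - 33 = -79)
R(Y, f) = (-5 + f)/(13 + Y) (R(Y, f) = (f - 5)/(Y + 13) = (-5 + f)/(13 + Y))
E = -888 (E = 48 + 8*(-196 - 1*(-79)) = 48 + 8*(-196 + 79) = 48 + 8*(-117) = 48 - 936 = -888)
R(-7, 23)*E + 336 = ((-5 + 23)/(13 - 7))*(-888) + 336 = (18/6)*(-888) + 336 = ((⅙)*18)*(-888) + 336 = 3*(-888) + 336 = -2664 + 336 = -2328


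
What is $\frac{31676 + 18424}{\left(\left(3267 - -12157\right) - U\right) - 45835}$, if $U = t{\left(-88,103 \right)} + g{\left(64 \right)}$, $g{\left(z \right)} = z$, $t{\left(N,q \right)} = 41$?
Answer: $- \frac{4175}{2543} \approx -1.6418$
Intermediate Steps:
$U = 105$ ($U = 41 + 64 = 105$)
$\frac{31676 + 18424}{\left(\left(3267 - -12157\right) - U\right) - 45835} = \frac{31676 + 18424}{\left(\left(3267 - -12157\right) - 105\right) - 45835} = \frac{50100}{\left(\left(3267 + 12157\right) - 105\right) - 45835} = \frac{50100}{\left(15424 - 105\right) - 45835} = \frac{50100}{15319 - 45835} = \frac{50100}{-30516} = 50100 \left(- \frac{1}{30516}\right) = - \frac{4175}{2543}$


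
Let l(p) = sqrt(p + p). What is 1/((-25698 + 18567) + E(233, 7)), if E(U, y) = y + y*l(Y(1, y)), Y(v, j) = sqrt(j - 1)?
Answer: 1/(-7124 + 7*2**(3/4)*3**(1/4)) ≈ -0.00014068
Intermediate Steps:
Y(v, j) = sqrt(-1 + j)
l(p) = sqrt(2)*sqrt(p) (l(p) = sqrt(2*p) = sqrt(2)*sqrt(p))
E(U, y) = y + y*sqrt(2)*(-1 + y)**(1/4) (E(U, y) = y + y*(sqrt(2)*sqrt(sqrt(-1 + y))) = y + y*(sqrt(2)*(-1 + y)**(1/4)) = y + y*sqrt(2)*(-1 + y)**(1/4))
1/((-25698 + 18567) + E(233, 7)) = 1/((-25698 + 18567) + 7*(1 + sqrt(2)*(-1 + 7)**(1/4))) = 1/(-7131 + 7*(1 + sqrt(2)*6**(1/4))) = 1/(-7131 + 7*(1 + 2**(3/4)*3**(1/4))) = 1/(-7131 + (7 + 7*2**(3/4)*3**(1/4))) = 1/(-7124 + 7*2**(3/4)*3**(1/4))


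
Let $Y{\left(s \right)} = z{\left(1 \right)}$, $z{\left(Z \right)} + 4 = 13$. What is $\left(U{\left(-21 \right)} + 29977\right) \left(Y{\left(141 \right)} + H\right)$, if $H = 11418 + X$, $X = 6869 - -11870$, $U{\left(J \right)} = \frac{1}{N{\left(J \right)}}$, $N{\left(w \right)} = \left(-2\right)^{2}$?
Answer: $\frac{1808587447}{2} \approx 9.0429 \cdot 10^{8}$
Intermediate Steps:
$N{\left(w \right)} = 4$
$z{\left(Z \right)} = 9$ ($z{\left(Z \right)} = -4 + 13 = 9$)
$U{\left(J \right)} = \frac{1}{4}$
$X = 18739$ ($X = 6869 + 11870 = 18739$)
$Y{\left(s \right)} = 9$
$H = 30157$ ($H = 11418 + 18739 = 30157$)
$\left(U{\left(-21 \right)} + 29977\right) \left(Y{\left(141 \right)} + H\right) = \left(\frac{1}{4} + 29977\right) \left(9 + 30157\right) = \frac{119909}{4} \cdot 30166 = \frac{1808587447}{2}$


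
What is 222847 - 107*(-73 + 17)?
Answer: 228839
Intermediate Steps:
222847 - 107*(-73 + 17) = 222847 - 107*(-56) = 222847 + 5992 = 228839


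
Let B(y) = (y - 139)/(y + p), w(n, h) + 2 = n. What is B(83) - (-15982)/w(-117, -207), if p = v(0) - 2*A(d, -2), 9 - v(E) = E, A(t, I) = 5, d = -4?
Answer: -658594/4879 ≈ -134.99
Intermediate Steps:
w(n, h) = -2 + n
v(E) = 9 - E
p = -1 (p = (9 - 1*0) - 2*5 = (9 + 0) - 10 = 9 - 10 = -1)
B(y) = (-139 + y)/(-1 + y) (B(y) = (y - 139)/(y - 1) = (-139 + y)/(-1 + y))
B(83) - (-15982)/w(-117, -207) = (-139 + 83)/(-1 + 83) - (-15982)/(-2 - 117) = -56/82 - (-15982)/(-119) = (1/82)*(-56) - (-15982)*(-1)/119 = -28/41 - 1*15982/119 = -28/41 - 15982/119 = -658594/4879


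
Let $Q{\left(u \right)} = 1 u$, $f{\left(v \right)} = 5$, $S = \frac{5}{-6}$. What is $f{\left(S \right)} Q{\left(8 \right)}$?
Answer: $40$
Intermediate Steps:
$S = - \frac{5}{6}$ ($S = 5 \left(- \frac{1}{6}\right) = - \frac{5}{6} \approx -0.83333$)
$Q{\left(u \right)} = u$
$f{\left(S \right)} Q{\left(8 \right)} = 5 \cdot 8 = 40$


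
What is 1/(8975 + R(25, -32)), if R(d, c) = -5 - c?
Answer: 1/9002 ≈ 0.00011109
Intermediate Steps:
1/(8975 + R(25, -32)) = 1/(8975 + (-5 - 1*(-32))) = 1/(8975 + (-5 + 32)) = 1/(8975 + 27) = 1/9002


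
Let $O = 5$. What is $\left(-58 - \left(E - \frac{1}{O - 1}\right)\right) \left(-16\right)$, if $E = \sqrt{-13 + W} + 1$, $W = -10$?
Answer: $940 + 16 i \sqrt{23} \approx 940.0 + 76.733 i$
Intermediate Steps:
$E = 1 + i \sqrt{23}$ ($E = \sqrt{-13 - 10} + 1 = \sqrt{-23} + 1 = i \sqrt{23} + 1 = 1 + i \sqrt{23} \approx 1.0 + 4.7958 i$)
$\left(-58 - \left(E - \frac{1}{O - 1}\right)\right) \left(-16\right) = \left(-58 - \left(1 - \frac{1}{5 - 1} + i \sqrt{23}\right)\right) \left(-16\right) = \left(-58 - \left(1 - \frac{1}{4} + i \sqrt{23}\right)\right) \left(-16\right) = \left(-58 - \left(\frac{3}{4} + i \sqrt{23}\right)\right) \left(-16\right) = \left(- \frac{235}{4} - i \sqrt{23}\right) \left(-16\right) = 940 + 16 i \sqrt{23}$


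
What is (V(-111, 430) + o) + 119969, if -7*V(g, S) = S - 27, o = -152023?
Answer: -224781/7 ≈ -32112.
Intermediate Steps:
V(g, S) = 27/7 - S/7 (V(g, S) = -(S - 27)/7 = -(-27 + S)/7 = 27/7 - S/7)
(V(-111, 430) + o) + 119969 = ((27/7 - ⅐*430) - 152023) + 119969 = ((27/7 - 430/7) - 152023) + 119969 = (-403/7 - 152023) + 119969 = -1064564/7 + 119969 = -224781/7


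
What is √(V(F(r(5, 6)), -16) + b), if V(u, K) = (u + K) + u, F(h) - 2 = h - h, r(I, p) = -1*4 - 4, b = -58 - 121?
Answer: I*√191 ≈ 13.82*I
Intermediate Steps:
b = -179
r(I, p) = -8 (r(I, p) = -4 - 4 = -8)
F(h) = 2 (F(h) = 2 + (h - h) = 2 + 0 = 2)
V(u, K) = K + 2*u (V(u, K) = (K + u) + u = K + 2*u)
√(V(F(r(5, 6)), -16) + b) = √((-16 + 2*2) - 179) = √((-16 + 4) - 179) = √(-12 - 179) = √(-191) = I*√191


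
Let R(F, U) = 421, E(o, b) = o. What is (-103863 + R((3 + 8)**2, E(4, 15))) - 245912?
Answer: -349354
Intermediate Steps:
(-103863 + R((3 + 8)**2, E(4, 15))) - 245912 = (-103863 + 421) - 245912 = -103442 - 245912 = -349354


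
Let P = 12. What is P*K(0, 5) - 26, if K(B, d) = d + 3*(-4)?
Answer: -110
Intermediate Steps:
K(B, d) = -12 + d (K(B, d) = d - 12 = -12 + d)
P*K(0, 5) - 26 = 12*(-12 + 5) - 26 = 12*(-7) - 26 = -84 - 26 = -110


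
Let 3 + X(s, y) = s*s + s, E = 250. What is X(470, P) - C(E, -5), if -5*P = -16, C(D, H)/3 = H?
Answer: 221382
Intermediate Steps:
C(D, H) = 3*H
P = 16/5 (P = -1/5*(-16) = 16/5 ≈ 3.2000)
X(s, y) = -3 + s + s**2 (X(s, y) = -3 + (s*s + s) = -3 + (s**2 + s) = -3 + (s + s**2) = -3 + s + s**2)
X(470, P) - C(E, -5) = (-3 + 470 + 470**2) - 3*(-5) = (-3 + 470 + 220900) - 1*(-15) = 221367 + 15 = 221382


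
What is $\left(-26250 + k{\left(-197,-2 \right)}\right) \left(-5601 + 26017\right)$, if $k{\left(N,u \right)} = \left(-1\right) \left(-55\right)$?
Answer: $-534797120$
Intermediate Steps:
$k{\left(N,u \right)} = 55$
$\left(-26250 + k{\left(-197,-2 \right)}\right) \left(-5601 + 26017\right) = \left(-26250 + 55\right) \left(-5601 + 26017\right) = \left(-26195\right) 20416 = -534797120$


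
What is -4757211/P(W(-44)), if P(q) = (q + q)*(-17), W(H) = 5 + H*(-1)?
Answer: 4757211/1666 ≈ 2855.5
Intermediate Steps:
W(H) = 5 - H
P(q) = -34*q (P(q) = (2*q)*(-17) = -34*q)
-4757211/P(W(-44)) = -4757211*(-1/(34*(5 - 1*(-44)))) = -4757211*(-1/(34*(5 + 44))) = -4757211/((-34*49)) = -4757211/(-1666) = -4757211*(-1/1666) = 4757211/1666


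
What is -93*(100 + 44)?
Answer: -13392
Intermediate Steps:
-93*(100 + 44) = -93*144 = -13392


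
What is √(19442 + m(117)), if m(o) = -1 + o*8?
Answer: √20377 ≈ 142.75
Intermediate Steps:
m(o) = -1 + 8*o
√(19442 + m(117)) = √(19442 + (-1 + 8*117)) = √(19442 + (-1 + 936)) = √(19442 + 935) = √20377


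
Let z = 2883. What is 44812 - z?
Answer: 41929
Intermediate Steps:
44812 - z = 44812 - 1*2883 = 44812 - 2883 = 41929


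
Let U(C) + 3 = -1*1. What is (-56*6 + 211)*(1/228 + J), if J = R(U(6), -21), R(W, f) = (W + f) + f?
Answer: 1310875/228 ≈ 5749.5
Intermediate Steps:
U(C) = -4 (U(C) = -3 - 1*1 = -3 - 1 = -4)
R(W, f) = W + 2*f
J = -46 (J = -4 + 2*(-21) = -4 - 42 = -46)
(-56*6 + 211)*(1/228 + J) = (-56*6 + 211)*(1/228 - 46) = (-336 + 211)*(1/228 - 46) = -125*(-10487/228) = 1310875/228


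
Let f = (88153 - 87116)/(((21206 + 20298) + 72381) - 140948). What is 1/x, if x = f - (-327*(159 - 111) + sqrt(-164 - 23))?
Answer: 11495816025093/180438024793111924 + 732405969*I*sqrt(187)/180438024793111924 ≈ 6.3711e-5 + 5.5507e-8*I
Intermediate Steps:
f = -1037/27063 (f = 1037/((41504 + 72381) - 140948) = 1037/(113885 - 140948) = 1037/(-27063) = 1037*(-1/27063) = -1037/27063 ≈ -0.038318)
x = 424779811/27063 - I*sqrt(187) (x = -1037/27063 - (-327*(159 - 111) + sqrt(-164 - 23)) = -1037/27063 - (-327*48 + sqrt(-187)) = -1037/27063 - (-15696 + I*sqrt(187)) = -1037/27063 + (15696 - I*sqrt(187)) = 424779811/27063 - I*sqrt(187) ≈ 15696.0 - 13.675*I)
1/x = 1/(424779811/27063 - I*sqrt(187))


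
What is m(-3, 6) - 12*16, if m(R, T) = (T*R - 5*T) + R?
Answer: -243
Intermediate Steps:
m(R, T) = R - 5*T + R*T (m(R, T) = (R*T - 5*T) + R = (-5*T + R*T) + R = R - 5*T + R*T)
m(-3, 6) - 12*16 = (-3 - 5*6 - 3*6) - 12*16 = (-3 - 30 - 18) - 192 = -51 - 192 = -243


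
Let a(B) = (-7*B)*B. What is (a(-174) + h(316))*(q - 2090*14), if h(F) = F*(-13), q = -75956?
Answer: 22730864640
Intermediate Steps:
h(F) = -13*F
a(B) = -7*B²
(a(-174) + h(316))*(q - 2090*14) = (-7*(-174)² - 13*316)*(-75956 - 2090*14) = (-7*30276 - 4108)*(-75956 - 29260) = (-211932 - 4108)*(-105216) = -216040*(-105216) = 22730864640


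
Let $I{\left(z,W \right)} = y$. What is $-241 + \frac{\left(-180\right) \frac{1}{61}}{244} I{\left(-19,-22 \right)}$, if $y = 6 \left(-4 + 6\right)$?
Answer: $- \frac{897301}{3721} \approx -241.15$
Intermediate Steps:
$y = 12$ ($y = 6 \cdot 2 = 12$)
$I{\left(z,W \right)} = 12$
$-241 + \frac{\left(-180\right) \frac{1}{61}}{244} I{\left(-19,-22 \right)} = -241 + \frac{\left(-180\right) \frac{1}{61}}{244} \cdot 12 = -241 + \left(-180\right) \frac{1}{61} \cdot \frac{1}{244} \cdot 12 = -241 + \left(- \frac{180}{61}\right) \frac{1}{244} \cdot 12 = -241 - \frac{540}{3721} = - \frac{897301}{3721}$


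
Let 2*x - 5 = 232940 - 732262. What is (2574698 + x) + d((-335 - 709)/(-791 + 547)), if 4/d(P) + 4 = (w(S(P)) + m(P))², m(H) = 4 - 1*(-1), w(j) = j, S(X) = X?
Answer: 177558620257/76368 ≈ 2.3250e+6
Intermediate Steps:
x = -499317/2 (x = 5/2 + (232940 - 732262)/2 = 5/2 + (½)*(-499322) = 5/2 - 249661 = -499317/2 ≈ -2.4966e+5)
m(H) = 5 (m(H) = 4 + 1 = 5)
d(P) = 4/(-4 + (5 + P)²) (d(P) = 4/(-4 + (P + 5)²) = 4/(-4 + (5 + P)²))
(2574698 + x) + d((-335 - 709)/(-791 + 547)) = (2574698 - 499317/2) + 4/(-4 + (5 + (-335 - 709)/(-791 + 547))²) = 4650079/2 + 4/(-4 + (5 - 1044/(-244))²) = 4650079/2 + 4/(-4 + (5 - 1044*(-1/244))²) = 4650079/2 + 4/(-4 + (5 + 261/61)²) = 4650079/2 + 4/(-4 + (566/61)²) = 4650079/2 + 4/(-4 + 320356/3721) = 4650079/2 + 4/(305472/3721) = 4650079/2 + 4*(3721/305472) = 4650079/2 + 3721/76368 = 177558620257/76368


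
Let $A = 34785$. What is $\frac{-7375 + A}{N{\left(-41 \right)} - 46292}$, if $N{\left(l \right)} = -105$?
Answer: $- \frac{27410}{46397} \approx -0.59077$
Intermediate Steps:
$\frac{-7375 + A}{N{\left(-41 \right)} - 46292} = \frac{-7375 + 34785}{-105 - 46292} = \frac{27410}{-46397} = 27410 \left(- \frac{1}{46397}\right) = - \frac{27410}{46397}$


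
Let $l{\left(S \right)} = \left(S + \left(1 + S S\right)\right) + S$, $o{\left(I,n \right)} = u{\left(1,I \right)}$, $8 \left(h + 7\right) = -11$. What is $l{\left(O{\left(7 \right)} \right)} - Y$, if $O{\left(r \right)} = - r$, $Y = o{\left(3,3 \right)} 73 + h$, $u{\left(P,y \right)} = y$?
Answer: $- \frac{1397}{8} \approx -174.63$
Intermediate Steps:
$h = - \frac{67}{8}$ ($h = -7 + \frac{1}{8} \left(-11\right) = -7 - \frac{11}{8} = - \frac{67}{8} \approx -8.375$)
$o{\left(I,n \right)} = I$
$Y = \frac{1685}{8}$ ($Y = 3 \cdot 73 - \frac{67}{8} = 219 - \frac{67}{8} = \frac{1685}{8} \approx 210.63$)
$l{\left(S \right)} = 1 + S^{2} + 2 S$ ($l{\left(S \right)} = \left(S + \left(1 + S^{2}\right)\right) + S = \left(1 + S + S^{2}\right) + S = 1 + S^{2} + 2 S$)
$l{\left(O{\left(7 \right)} \right)} - Y = \left(1 + \left(\left(-1\right) 7\right)^{2} + 2 \left(\left(-1\right) 7\right)\right) - \frac{1685}{8} = \left(1 + \left(-7\right)^{2} + 2 \left(-7\right)\right) - \frac{1685}{8} = \left(1 + 49 - 14\right) - \frac{1685}{8} = 36 - \frac{1685}{8} = - \frac{1397}{8}$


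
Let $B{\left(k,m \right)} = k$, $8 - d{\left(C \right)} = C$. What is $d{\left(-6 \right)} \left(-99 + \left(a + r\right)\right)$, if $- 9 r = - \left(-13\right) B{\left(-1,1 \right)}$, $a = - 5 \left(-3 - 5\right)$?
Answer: $- \frac{7252}{9} \approx -805.78$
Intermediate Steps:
$a = 40$ ($a = \left(-5\right) \left(-8\right) = 40$)
$d{\left(C \right)} = 8 - C$
$r = \frac{13}{9}$ ($r = - \frac{\left(-1\right) \left(\left(-13\right) \left(-1\right)\right)}{9} = - \frac{\left(-1\right) 13}{9} = \left(- \frac{1}{9}\right) \left(-13\right) = \frac{13}{9} \approx 1.4444$)
$d{\left(-6 \right)} \left(-99 + \left(a + r\right)\right) = \left(8 - -6\right) \left(-99 + \left(40 + \frac{13}{9}\right)\right) = \left(8 + 6\right) \left(-99 + \frac{373}{9}\right) = 14 \left(- \frac{518}{9}\right) = - \frac{7252}{9}$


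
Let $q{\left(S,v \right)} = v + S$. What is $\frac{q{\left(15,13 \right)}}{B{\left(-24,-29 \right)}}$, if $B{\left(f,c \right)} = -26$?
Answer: $- \frac{14}{13} \approx -1.0769$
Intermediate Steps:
$q{\left(S,v \right)} = S + v$
$\frac{q{\left(15,13 \right)}}{B{\left(-24,-29 \right)}} = \frac{15 + 13}{-26} = 28 \left(- \frac{1}{26}\right) = - \frac{14}{13}$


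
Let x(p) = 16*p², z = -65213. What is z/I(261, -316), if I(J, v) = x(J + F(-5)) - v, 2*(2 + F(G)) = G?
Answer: -65213/1052992 ≈ -0.061931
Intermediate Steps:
F(G) = -2 + G/2
I(J, v) = -v + 16*(-9/2 + J)² (I(J, v) = 16*(J + (-2 + (½)*(-5)))² - v = 16*(J + (-2 - 5/2))² - v = 16*(J - 9/2)² - v = 16*(-9/2 + J)² - v = -v + 16*(-9/2 + J)²)
z/I(261, -316) = -65213/(-1*(-316) + 4*(-9 + 2*261)²) = -65213/(316 + 4*(-9 + 522)²) = -65213/(316 + 4*513²) = -65213/(316 + 4*263169) = -65213/(316 + 1052676) = -65213/1052992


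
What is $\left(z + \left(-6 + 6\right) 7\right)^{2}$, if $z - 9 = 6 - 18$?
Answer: $9$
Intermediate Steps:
$z = -3$ ($z = 9 + \left(6 - 18\right) = 9 - 12 = -3$)
$\left(z + \left(-6 + 6\right) 7\right)^{2} = \left(-3 + \left(-6 + 6\right) 7\right)^{2} = \left(-3 + 0 \cdot 7\right)^{2} = \left(-3 + 0\right)^{2} = \left(-3\right)^{2} = 9$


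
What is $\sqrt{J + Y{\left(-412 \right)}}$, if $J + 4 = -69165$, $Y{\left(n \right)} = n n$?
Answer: $15 \sqrt{447} \approx 317.14$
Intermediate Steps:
$Y{\left(n \right)} = n^{2}$
$J = -69169$ ($J = -4 - 69165 = -69169$)
$\sqrt{J + Y{\left(-412 \right)}} = \sqrt{-69169 + \left(-412\right)^{2}} = \sqrt{-69169 + 169744} = \sqrt{100575} = 15 \sqrt{447}$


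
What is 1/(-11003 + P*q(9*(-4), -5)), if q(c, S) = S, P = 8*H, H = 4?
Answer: -1/11163 ≈ -8.9582e-5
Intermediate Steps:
P = 32 (P = 8*4 = 32)
1/(-11003 + P*q(9*(-4), -5)) = 1/(-11003 + 32*(-5)) = 1/(-11003 - 160) = 1/(-11163) = -1/11163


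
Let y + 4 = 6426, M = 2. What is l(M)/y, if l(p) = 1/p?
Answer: 1/12844 ≈ 7.7857e-5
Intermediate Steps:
y = 6422 (y = -4 + 6426 = 6422)
l(M)/y = 1/(2*6422) = (½)*(1/6422) = 1/12844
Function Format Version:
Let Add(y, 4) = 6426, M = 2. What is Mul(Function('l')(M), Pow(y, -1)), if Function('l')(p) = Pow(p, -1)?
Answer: Rational(1, 12844) ≈ 7.7857e-5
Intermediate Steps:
y = 6422 (y = Add(-4, 6426) = 6422)
Mul(Function('l')(M), Pow(y, -1)) = Mul(Pow(2, -1), Pow(6422, -1)) = Mul(Rational(1, 2), Rational(1, 6422)) = Rational(1, 12844)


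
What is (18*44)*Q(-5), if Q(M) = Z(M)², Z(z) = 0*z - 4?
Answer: 12672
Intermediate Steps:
Z(z) = -4 (Z(z) = 0 - 4 = -4)
Q(M) = 16 (Q(M) = (-4)² = 16)
(18*44)*Q(-5) = (18*44)*16 = 792*16 = 12672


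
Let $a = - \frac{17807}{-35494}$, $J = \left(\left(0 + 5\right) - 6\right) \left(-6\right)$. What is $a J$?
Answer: $\frac{53421}{17747} \approx 3.0101$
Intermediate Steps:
$J = 6$ ($J = \left(5 - 6\right) \left(-6\right) = \left(-1\right) \left(-6\right) = 6$)
$a = \frac{17807}{35494}$ ($a = \left(-17807\right) \left(- \frac{1}{35494}\right) = \frac{17807}{35494} \approx 0.50169$)
$a J = \frac{17807}{35494} \cdot 6 = \frac{53421}{17747}$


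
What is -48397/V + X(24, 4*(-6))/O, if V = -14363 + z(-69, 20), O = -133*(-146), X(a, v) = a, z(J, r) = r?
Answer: 67151227/19893741 ≈ 3.3755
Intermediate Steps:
O = 19418
V = -14343 (V = -14363 + 20 = -14343)
-48397/V + X(24, 4*(-6))/O = -48397/(-14343) + 24/19418 = -48397*(-1/14343) + 24*(1/19418) = 48397/14343 + 12/9709 = 67151227/19893741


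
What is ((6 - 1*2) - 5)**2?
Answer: 1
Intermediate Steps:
((6 - 1*2) - 5)**2 = ((6 - 2) - 5)**2 = (4 - 5)**2 = (-1)**2 = 1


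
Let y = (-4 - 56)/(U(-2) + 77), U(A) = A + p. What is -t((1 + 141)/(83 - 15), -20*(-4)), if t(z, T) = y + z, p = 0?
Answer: -219/170 ≈ -1.2882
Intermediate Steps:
U(A) = A (U(A) = A + 0 = A)
y = -⅘ (y = (-4 - 56)/(-2 + 77) = -60/75 = -60*1/75 = -⅘ ≈ -0.80000)
t(z, T) = -⅘ + z
-t((1 + 141)/(83 - 15), -20*(-4)) = -(-⅘ + (1 + 141)/(83 - 15)) = -(-⅘ + 142/68) = -(-⅘ + 142*(1/68)) = -(-⅘ + 71/34) = -1*219/170 = -219/170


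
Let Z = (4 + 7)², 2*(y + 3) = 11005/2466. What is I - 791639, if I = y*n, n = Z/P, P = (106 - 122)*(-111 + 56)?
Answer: -312349125541/394560 ≈ -7.9164e+5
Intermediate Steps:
y = -3791/4932 (y = -3 + (11005/2466)/2 = -3 + (11005*(1/2466))/2 = -3 + (½)*(11005/2466) = -3 + 11005/4932 = -3791/4932 ≈ -0.76865)
P = 880 (P = -16*(-55) = 880)
Z = 121 (Z = 11² = 121)
n = 11/80 (n = 121/880 = 121*(1/880) = 11/80 ≈ 0.13750)
I = -41701/394560 (I = -3791/4932*11/80 = -41701/394560 ≈ -0.10569)
I - 791639 = -41701/394560 - 791639 = -312349125541/394560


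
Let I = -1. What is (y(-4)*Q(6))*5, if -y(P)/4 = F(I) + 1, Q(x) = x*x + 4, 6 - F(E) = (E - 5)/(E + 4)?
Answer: -7200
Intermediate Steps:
F(E) = 6 - (-5 + E)/(4 + E) (F(E) = 6 - (E - 5)/(E + 4) = 6 - (-5 + E)/(4 + E))
Q(x) = 4 + x**2 (Q(x) = x**2 + 4 = 4 + x**2)
y(P) = -36 (y(P) = -4*((29 + 5*(-1))/(4 - 1) + 1) = -4*((29 - 5)/3 + 1) = -4*((1/3)*24 + 1) = -4*(8 + 1) = -4*9 = -36)
(y(-4)*Q(6))*5 = -36*(4 + 6**2)*5 = -36*(4 + 36)*5 = -36*40*5 = -1440*5 = -7200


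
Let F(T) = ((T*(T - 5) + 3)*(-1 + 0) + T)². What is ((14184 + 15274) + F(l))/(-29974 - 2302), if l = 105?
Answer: -54073931/16138 ≈ -3350.7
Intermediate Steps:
F(T) = (-3 + T - T*(-5 + T))² (F(T) = ((T*(-5 + T) + 3)*(-1) + T)² = ((3 + T*(-5 + T))*(-1) + T)² = ((-3 - T*(-5 + T)) + T)² = (-3 + T - T*(-5 + T))²)
((14184 + 15274) + F(l))/(-29974 - 2302) = ((14184 + 15274) + (3 + 105² - 6*105)²)/(-29974 - 2302) = (29458 + (3 + 11025 - 630)²)/(-32276) = (29458 + 10398²)*(-1/32276) = (29458 + 108118404)*(-1/32276) = 108147862*(-1/32276) = -54073931/16138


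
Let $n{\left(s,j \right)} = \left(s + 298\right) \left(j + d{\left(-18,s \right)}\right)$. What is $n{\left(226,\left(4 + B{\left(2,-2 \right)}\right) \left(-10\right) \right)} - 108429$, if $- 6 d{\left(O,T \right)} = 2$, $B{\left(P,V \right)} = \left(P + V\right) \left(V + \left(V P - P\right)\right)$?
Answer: $- \frac{388691}{3} \approx -1.2956 \cdot 10^{5}$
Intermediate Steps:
$B{\left(P,V \right)} = \left(P + V\right) \left(V - P + P V\right)$ ($B{\left(P,V \right)} = \left(P + V\right) \left(V + \left(P V - P\right)\right) = \left(P + V\right) \left(V + \left(- P + P V\right)\right) = \left(P + V\right) \left(V - P + P V\right)$)
$d{\left(O,T \right)} = - \frac{1}{3}$ ($d{\left(O,T \right)} = \left(- \frac{1}{6}\right) 2 = - \frac{1}{3}$)
$n{\left(s,j \right)} = \left(298 + s\right) \left(- \frac{1}{3} + j\right)$ ($n{\left(s,j \right)} = \left(s + 298\right) \left(j - \frac{1}{3}\right) = \left(298 + s\right) \left(- \frac{1}{3} + j\right)$)
$n{\left(226,\left(4 + B{\left(2,-2 \right)}\right) \left(-10\right) \right)} - 108429 = \left(- \frac{298}{3} + 298 \left(4 + \left(\left(-2\right)^{2} - 2^{2} + 2 \left(-2\right)^{2} - 2 \cdot 2^{2}\right)\right) \left(-10\right) - \frac{226}{3} + \left(4 + \left(\left(-2\right)^{2} - 2^{2} + 2 \left(-2\right)^{2} - 2 \cdot 2^{2}\right)\right) \left(-10\right) 226\right) - 108429 = \left(- \frac{298}{3} + 298 \left(4 + \left(4 - 4 + 2 \cdot 4 - 8\right)\right) \left(-10\right) - \frac{226}{3} + \left(4 + \left(4 - 4 + 2 \cdot 4 - 8\right)\right) \left(-10\right) 226\right) - 108429 = \left(- \frac{298}{3} + 298 \left(4 + \left(4 - 4 + 8 - 8\right)\right) \left(-10\right) - \frac{226}{3} + \left(4 + \left(4 - 4 + 8 - 8\right)\right) \left(-10\right) 226\right) - 108429 = \left(- \frac{298}{3} + 298 \left(4 + 0\right) \left(-10\right) - \frac{226}{3} + \left(4 + 0\right) \left(-10\right) 226\right) - 108429 = \left(- \frac{298}{3} + 298 \cdot 4 \left(-10\right) - \frac{226}{3} + 4 \left(-10\right) 226\right) - 108429 = \left(- \frac{298}{3} + 298 \left(-40\right) - \frac{226}{3} - 9040\right) - 108429 = \left(- \frac{298}{3} - 11920 - \frac{226}{3} - 9040\right) - 108429 = - \frac{63404}{3} - 108429 = - \frac{388691}{3}$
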